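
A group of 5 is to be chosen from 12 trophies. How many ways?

C(12,5) = 12!/(5! x 7!).

Final answer: \binom{12}{5} = 792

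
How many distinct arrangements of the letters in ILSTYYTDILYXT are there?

Letters (D:1, I:2, L:2, S:1, T:3, X:1, Y:3). Total letters: 13.
Permutations = 13!/(3! x 3! x 2! x 2!).

Final answer: 43243200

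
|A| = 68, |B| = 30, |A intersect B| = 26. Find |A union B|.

|A union B| = |A| + |B| - |A intersect B| = 68 + 30 - 26.

Final answer: 72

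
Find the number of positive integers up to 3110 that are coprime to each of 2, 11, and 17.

|div by 2|=1555, |div by 11|=282, |div by 17|=182.
|div by 2&11|=141, |div by 2&17|=91, |div by 11&17|=16, |div by all|=8.
By inclusion-exclusion, divisible by at least one: 1555+282+182-141-91-16+8 = 1779.
Not divisible by any: 3110 - 1779.

Final answer: 1331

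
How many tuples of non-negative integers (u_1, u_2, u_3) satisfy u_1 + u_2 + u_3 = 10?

Stars and bars with 10 stars and 2 bars:
C(10+3-1, 3-1) = C(12,2).

Final answer: C(12,2) = 66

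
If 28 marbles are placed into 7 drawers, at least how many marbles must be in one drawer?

By the pigeonhole principle: ceiling(28/7).

Final answer: 4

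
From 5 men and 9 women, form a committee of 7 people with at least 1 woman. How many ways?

Sum over valid woman counts:
C(9,2)C(5,5) = 36
C(9,3)C(5,4) = 420
C(9,4)C(5,3) = 1260
C(9,5)C(5,2) = 1260
C(9,6)C(5,1) = 420
C(9,7)C(5,0) = 36
Total: 36 + 420 + 1260 + 1260 + 420 + 36.

Final answer: 3432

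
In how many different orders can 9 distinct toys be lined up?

The number of ways to arrange 9 distinct objects is 9!.

Final answer: 9! = 362880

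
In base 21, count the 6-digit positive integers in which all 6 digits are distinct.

First digit: 20 (nonzero). Second: 20 (not first). Third: 19, etc.
Total: 20 x 20 x 19 x 18 x 17 x 16.

Final answer: 37209600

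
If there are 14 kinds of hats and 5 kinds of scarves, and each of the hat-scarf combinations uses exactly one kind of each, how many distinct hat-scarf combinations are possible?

By the multiplication principle: 14 x 5.

Final answer: 70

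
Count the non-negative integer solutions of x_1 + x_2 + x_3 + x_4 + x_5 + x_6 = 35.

Stars and bars with 35 stars and 5 bars:
C(35+6-1, 6-1) = C(40,5).

Final answer: C(40,5) = 658008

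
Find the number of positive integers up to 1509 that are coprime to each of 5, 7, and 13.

|div by 5|=301, |div by 7|=215, |div by 13|=116.
|div by 5&7|=43, |div by 5&13|=23, |div by 7&13|=16, |div by all|=3.
By inclusion-exclusion, divisible by at least one: 301+215+116-43-23-16+3 = 553.
Not divisible by any: 1509 - 553.

Final answer: 956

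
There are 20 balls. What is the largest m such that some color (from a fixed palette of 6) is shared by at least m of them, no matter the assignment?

There are 6 possible values for color (from a fixed palette of 6). With 20 balls and 6 categories, by pigeonhole: ceiling(20/6).

Final answer: 4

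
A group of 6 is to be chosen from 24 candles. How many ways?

C(24,6) = 24!/(6! x (24-6)!).

Final answer: C(24,6) = 134596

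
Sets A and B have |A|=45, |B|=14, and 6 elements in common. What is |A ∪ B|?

|A union B| = |A| + |B| - |A intersect B| = 45 + 14 - 6.

Final answer: 53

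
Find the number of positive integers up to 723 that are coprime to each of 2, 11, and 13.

|div by 2|=361, |div by 11|=65, |div by 13|=55.
|div by 2&11|=32, |div by 2&13|=27, |div by 11&13|=5, |div by all|=2.
By inclusion-exclusion, divisible by at least one: 361+65+55-32-27-5+2 = 419.
Not divisible by any: 723 - 419.

Final answer: 304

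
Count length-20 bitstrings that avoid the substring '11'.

Classify by the final bit: ...0 gives a(n-1) strings, ...01 gives a(n-2) strings. Thus a(n) = a(n-1) + a(n-2) with a(1)=2, a(2)=3.
Computing successive values: a(1)=2, a(2)=3, a(3)=5, a(4)=8, a(5)=13, a(6)=21, a(7)=34, a(8)=55, a(9)=89, a(10)=144, a(11)=233, a(12)=377, a(13)=610, a(14)=987, a(15)=1597, a(16)=2584, a(17)=4181, a(18)=6765, a(19)=10946, a(20)=17711.

Final answer: 17711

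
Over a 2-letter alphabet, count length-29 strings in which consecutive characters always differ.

First character: 2 choices. Each subsequent: 1 choices (must differ from the previous one).
Total: 2 x 1^28.

Final answer: 2 x 1^{28} = 2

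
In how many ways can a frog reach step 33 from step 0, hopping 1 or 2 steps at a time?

Let f(n) count the ways. The last step is size 1 or 2, so f(n) = f(n-1) + f(n-2) with f(1)=1, f(2)=2.
Computing successive values: f(1)=1, f(2)=2, f(3)=3, f(4)=5, f(5)=8, f(6)=13, f(7)=21, f(8)=34, f(9)=55, f(10)=89, f(11)=144, f(12)=233, f(13)=377, f(14)=610, f(15)=987, f(16)=1597, f(17)=2584, f(18)=4181, f(19)=6765, f(20)=10946, f(21)=17711, f(22)=28657, f(23)=46368, f(24)=75025, f(25)=121393, f(26)=196418, f(27)=317811, f(28)=514229, f(29)=832040, f(30)=1346269, f(31)=2178309, f(32)=3524578, f(33)=5702887.

Final answer: 5702887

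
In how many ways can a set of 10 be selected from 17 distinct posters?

C(17,10) = 17!/(10! x 7!).

Final answer: \binom{17}{10} = 19448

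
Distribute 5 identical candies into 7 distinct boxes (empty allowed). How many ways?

Stars and bars: C(n+k-1, k-1) = C(11,6).

Final answer: C(11,6) = 462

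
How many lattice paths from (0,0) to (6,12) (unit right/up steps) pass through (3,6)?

Paths (0,0)->(3,6): C(9,6) = 84.
Paths (3,6)->(6,12): C(9,6) = 84.
By multiplication principle: 84 x 84.

Final answer: 7056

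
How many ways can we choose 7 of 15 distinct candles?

C(15,7) = 15!/(7! x (15-7)!).

Final answer: C(15,7) = 6435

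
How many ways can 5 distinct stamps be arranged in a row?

The number of ways to arrange 5 distinct objects is 5!.

Final answer: 5! = 120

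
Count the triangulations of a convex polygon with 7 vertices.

This is a standard Catalan-number count: the answer is C_n. Here n = 7 - 2 = 5.
C_n = C(2n,n) - C(2n,n+1), so C_{5} = C(10,5) - C(10,6) = 252 - 210.

Final answer: C_{5} = 42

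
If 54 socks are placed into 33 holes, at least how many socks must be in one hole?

By the pigeonhole principle: ceiling(54/33).

Final answer: 2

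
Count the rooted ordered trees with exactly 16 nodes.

This is counted by the nth Catalan number C_n. Here n = 16 - 1 = 15.
C_n = (2n)!/(n!(n+1)!), so C_{15} = 30!/(15! x 16!) = C(30,15)/16 = 155117520/16.

Final answer: C_{15} = 9694845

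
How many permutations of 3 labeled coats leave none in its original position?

Use the recurrence D(n) = (n-1)(D(n-1) + D(n-2)) with D(0)=1, D(1)=0.
D(2) = 1 x (0 + 1) = 1
D(3) = 2 x (D(2) + D(1)) = 2 x (1 + 0)

Final answer: D(3) = 2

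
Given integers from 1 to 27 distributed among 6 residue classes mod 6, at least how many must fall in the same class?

By pigeonhole with 27 objects and 6 categories: ceiling(27/6).

Final answer: 5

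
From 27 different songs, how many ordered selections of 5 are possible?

P(27,5) = 27!/(27-5)! = 27!/22!.

Final answer: P(27,5) = 9687600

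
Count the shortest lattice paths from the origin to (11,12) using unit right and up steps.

Each path has 11 right steps and 12 up steps in some order (23 steps total).
Choose which 12 of the 23 steps are up: C(23,12).

Final answer: C(23,12) = 1352078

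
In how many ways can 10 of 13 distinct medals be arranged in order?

P(13,10) = 13!/(13-10)! = 13!/3!.

Final answer: P(13,10) = 1037836800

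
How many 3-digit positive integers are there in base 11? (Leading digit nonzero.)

Leading digit: 10 options (nonzero). Other 2 digit(s): 11 options each.
Total: 10 x 11^2.

Final answer: 1210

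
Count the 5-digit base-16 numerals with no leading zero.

These are the integers in [16^4, 16^5), so the count is 16^5 - 16^4 = 15 x 16^4.

Final answer: 983040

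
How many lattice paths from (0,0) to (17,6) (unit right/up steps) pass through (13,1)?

Paths (0,0)->(13,1): C(14,1) = 14.
Paths (13,1)->(17,6): C(9,5) = 126.
By multiplication principle: 14 x 126.

Final answer: 1764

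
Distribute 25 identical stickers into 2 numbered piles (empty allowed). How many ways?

Stars and bars: C(n+k-1, k-1) = C(26,1).

Final answer: C(26,1) = 26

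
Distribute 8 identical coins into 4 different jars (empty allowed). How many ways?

Stars and bars: C(n+k-1, k-1) = C(11,3).

Final answer: C(11,3) = 165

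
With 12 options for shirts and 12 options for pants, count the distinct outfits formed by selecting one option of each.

By the multiplication principle: 12 x 12.

Final answer: 144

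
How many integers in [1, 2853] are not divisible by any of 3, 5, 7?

|div by 3|=951, |div by 5|=570, |div by 7|=407.
|div by 3&5|=190, |div by 3&7|=135, |div by 5&7|=81, |div by all|=27.
By inclusion-exclusion, divisible by at least one: 951+570+407-190-135-81+27 = 1549.
Not divisible by any: 2853 - 1549.

Final answer: 1304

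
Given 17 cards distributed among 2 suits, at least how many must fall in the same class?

By pigeonhole with 17 objects and 2 categories: ceiling(17/2).

Final answer: 9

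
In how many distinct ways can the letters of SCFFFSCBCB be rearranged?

Letters (B:2, C:3, F:3, S:2). Total letters: 10.
Permutations = 10!/(3! x 3! x 2! x 2!).

Final answer: 25200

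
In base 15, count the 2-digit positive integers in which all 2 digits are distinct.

First digit: 14 (nonzero). Second: 14 (not first). Third: 13, etc.
Total: 14 x 14.

Final answer: 196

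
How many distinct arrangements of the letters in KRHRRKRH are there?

Letters (H:2, K:2, R:4). Total letters: 8.
Permutations = 8!/(4! x 2! x 2!).

Final answer: 420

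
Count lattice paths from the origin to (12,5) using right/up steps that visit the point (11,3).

Paths (0,0)->(11,3): C(14,3) = 364.
Paths (11,3)->(12,5): C(3,2) = 3.
By multiplication principle: 364 x 3.

Final answer: 1092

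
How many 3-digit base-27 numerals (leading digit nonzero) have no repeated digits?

First digit: 26 (nonzero). Second: 26 (not first). Third: 25, etc.
Total: 26 x 26 x 25.

Final answer: 16900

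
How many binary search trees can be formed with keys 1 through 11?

This is counted by the nth Catalan number C_n. Here n = 11.
Using C_0 = 1 and C_(k+1) = C_k x 2(2k+1)/(k+2), build up term by term: C_1=1, C_2=2, C_3=5, C_4=14, C_5=42, C_6=132, C_7=429, C_8=1430, C_9=4862, C_10=16796, C_11=58786.

Final answer: C_{11} = 58786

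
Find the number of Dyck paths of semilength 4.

Total monotonic paths to (4,4): C(8,4) = 70.
A path is bad iff it touches y = x + 1; reflecting its initial segment maps bad paths bijectively onto all paths to (3,5), of which there are C(8,5) = 56.
Valid Dyck paths: 70 - 56.
(This is the Catalan number C_{4}.)

Final answer: C_{4} = 14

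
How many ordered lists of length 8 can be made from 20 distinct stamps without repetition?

P(20,8) = 20!/(20-8)! = 20!/12!.

Final answer: P(20,8) = 5079110400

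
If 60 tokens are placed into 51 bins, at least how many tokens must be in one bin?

By the pigeonhole principle: ceiling(60/51).

Final answer: 2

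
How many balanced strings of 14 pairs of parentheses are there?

This is a standard Catalan-number count: the answer is C_n. Here n = 14 (pairs).
C_n = C(2n,n)/(n+1), so C_{14} = C(28,14)/15 = 40116600/15.

Final answer: C_{14} = 2674440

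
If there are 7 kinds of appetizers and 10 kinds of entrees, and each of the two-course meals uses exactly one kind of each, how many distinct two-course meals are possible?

By the multiplication principle: 7 x 10.

Final answer: 70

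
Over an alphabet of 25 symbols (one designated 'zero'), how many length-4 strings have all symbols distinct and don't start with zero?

First digit: 24 (nonzero). Second: 24 (not first). Third: 23, etc.
Total: 24 x 24 x 23 x 22.

Final answer: 291456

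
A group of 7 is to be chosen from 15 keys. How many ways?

C(15,7) = 15!/(7! x 8!).

Final answer: \binom{15}{7} = 6435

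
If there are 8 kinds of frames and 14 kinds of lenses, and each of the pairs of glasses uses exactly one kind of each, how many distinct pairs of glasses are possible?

By the multiplication principle: 8 x 14.

Final answer: 112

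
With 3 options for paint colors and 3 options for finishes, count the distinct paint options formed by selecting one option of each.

By the multiplication principle: 3 x 3.

Final answer: 9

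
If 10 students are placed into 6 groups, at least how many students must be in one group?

By the pigeonhole principle: ceiling(10/6).

Final answer: 2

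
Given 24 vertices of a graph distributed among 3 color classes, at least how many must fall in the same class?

By pigeonhole with 24 objects and 3 categories: ceiling(24/3).

Final answer: 8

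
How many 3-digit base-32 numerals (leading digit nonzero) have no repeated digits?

The leading digit has 31 choices (anything but zero); the next has 31 (anything but the first), then 30, and so on, one fewer each time.
Total: 31 x 31 x 30.

Final answer: 28830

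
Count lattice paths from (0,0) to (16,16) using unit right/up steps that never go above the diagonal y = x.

Total monotonic paths to (16,16): C(32,16) = 601080390.
Reflecting each bad path at its first crossing gives a bijection with paths to (15,17): C(32,17) = 565722720.
Valid Dyck paths: 601080390 - 565722720.
(Check: C(32,16) - C(32,17) = C(32,16)/17, the Catalan number C_{16}.)

Final answer: C_{16} = 35357670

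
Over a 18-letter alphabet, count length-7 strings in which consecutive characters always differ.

Let g(n) count such strings. g(1) = 18, and each valid string of length n-1 extends in 17 ways (any symbol but the last), so g(n) = 17 g(n-1).
Total: g(7) = 18 x 17^6.

Final answer: 18 x 17^{6} = 434476242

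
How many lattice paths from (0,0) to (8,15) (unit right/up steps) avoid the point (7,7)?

Total paths to (8,15): C(23,15) = 490314.
Paths through (7,7): C(14,7) x C(9,8) = 30888.
Avoiding (7,7): 490314 - 30888.

Final answer: 459426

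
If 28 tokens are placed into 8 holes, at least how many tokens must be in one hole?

By the pigeonhole principle: ceiling(28/8).

Final answer: 4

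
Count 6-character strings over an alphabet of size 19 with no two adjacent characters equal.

Let g(n) count such strings. g(1) = 19, and each valid string of length n-1 extends in 18 ways (any symbol but the last), so g(n) = 18 g(n-1).
Total: g(6) = 19 x 18^5.

Final answer: 19 x 18^{5} = 35901792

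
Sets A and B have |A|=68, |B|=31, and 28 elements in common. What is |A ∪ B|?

|A union B| = |A| + |B| - |A intersect B| = 68 + 31 - 28.

Final answer: 71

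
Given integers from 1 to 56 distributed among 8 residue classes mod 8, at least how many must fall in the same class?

By pigeonhole with 56 objects and 8 categories: ceiling(56/8).

Final answer: 7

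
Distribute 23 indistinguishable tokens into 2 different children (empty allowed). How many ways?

Stars and bars: C(n+k-1, k-1) = C(24,1).

Final answer: C(24,1) = 24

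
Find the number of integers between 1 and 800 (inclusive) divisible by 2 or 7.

Multiples of 2: 400. Multiples of 7: 114. Of both (lcm=14): 57.
By inclusion-exclusion: 400 + 114 - 57.

Final answer: 457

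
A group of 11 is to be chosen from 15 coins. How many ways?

C(15,11) = 15!/(11! x 4!).

Final answer: \binom{15}{11} = 1365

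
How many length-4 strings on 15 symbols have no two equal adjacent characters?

Let g(n) count such strings. g(1) = 15, and each valid string of length n-1 extends in 14 ways (any symbol but the last), so g(n) = 14 g(n-1).
Total: g(4) = 15 x 14^3.

Final answer: 15 x 14^{3} = 41160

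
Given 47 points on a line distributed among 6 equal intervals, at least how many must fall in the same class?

By pigeonhole with 47 objects and 6 categories: ceiling(47/6).

Final answer: 8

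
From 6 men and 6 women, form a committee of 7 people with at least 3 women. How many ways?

Sum over valid woman counts:
C(6,3)C(6,4) = 300
C(6,4)C(6,3) = 300
C(6,5)C(6,2) = 90
C(6,6)C(6,1) = 6
Total: 300 + 300 + 90 + 6.

Final answer: 696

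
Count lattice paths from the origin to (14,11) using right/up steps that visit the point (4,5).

Paths (0,0)->(4,5): C(9,5) = 126.
Paths (4,5)->(14,11): C(16,6) = 8008.
By multiplication principle: 126 x 8008.

Final answer: 1009008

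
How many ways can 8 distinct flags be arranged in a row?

The number of ways to arrange 8 distinct objects is 8!.

Final answer: 8! = 40320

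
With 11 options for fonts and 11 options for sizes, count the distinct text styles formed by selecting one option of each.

By the multiplication principle: 11 x 11.

Final answer: 121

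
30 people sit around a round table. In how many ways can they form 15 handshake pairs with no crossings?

This is counted by the nth Catalan number C_n. Here n = 30/2 = 15.
C_n = (2n)!/(n!(n+1)!), so C_{15} = 30!/(15! x 16!) = C(30,15)/16 = 155117520/16.

Final answer: C_{15} = 9694845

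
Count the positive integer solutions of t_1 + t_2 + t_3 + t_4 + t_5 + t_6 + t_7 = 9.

Substitute t'_i = t_i - 1 (so t'_i >= 0). Then sum t'_i = 9 - 7 = 2.
Stars and bars: C(2+7-1, 7-1) = C(8,6).

Final answer: C(8,6) = 28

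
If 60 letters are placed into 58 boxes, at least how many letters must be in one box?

By the pigeonhole principle: ceiling(60/58).

Final answer: 2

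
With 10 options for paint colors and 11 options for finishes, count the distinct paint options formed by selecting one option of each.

By the multiplication principle: 10 x 11.

Final answer: 110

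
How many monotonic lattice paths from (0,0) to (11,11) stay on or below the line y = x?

Total monotonic paths to (11,11): C(22,11) = 705432.
A path is bad iff it touches y = x + 1; reflecting its initial segment maps bad paths bijectively onto all paths to (10,12), of which there are C(22,12) = 646646.
Valid Dyck paths: 705432 - 646646.
(Equivalently, C_{11} = C(22,11)/12 = 705432/12.)

Final answer: C_{11} = 58786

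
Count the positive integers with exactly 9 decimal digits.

The leading digit cannot be 0 (9 options); the other 8 digits can be anything (10 options each).
Total: 9 x 10^8.

Final answer: 900000000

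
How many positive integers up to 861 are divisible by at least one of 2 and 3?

Multiples of 2: 430. Multiples of 3: 287. Of both (lcm=6): 143.
By inclusion-exclusion: 430 + 287 - 143.

Final answer: 574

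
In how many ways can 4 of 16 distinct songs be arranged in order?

P(16,4) = 16!/(16-4)! = 16!/12!.

Final answer: P(16,4) = 43680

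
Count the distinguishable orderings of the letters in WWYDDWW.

Letters (D:2, W:4, Y:1). Total letters: 7.
Permutations = 7!/(4! x 2!).

Final answer: 105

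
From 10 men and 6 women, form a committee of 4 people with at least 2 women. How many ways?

Sum over valid woman counts:
C(6,2)C(10,2) = 675
C(6,3)C(10,1) = 200
C(6,4)C(10,0) = 15
Total: 675 + 200 + 15.

Final answer: 890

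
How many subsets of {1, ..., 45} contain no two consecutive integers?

Condition on whether n belongs to the subset: if not, any valid subset of {1, ..., n-1} works (a(n-1)); if so, n-1 is excluded and the rest is a valid subset of {1, ..., n-2} (a(n-2)). Hence a(n) = a(n-1) + a(n-2), a(1)=2, a(2)=3.
Iterating the recurrence: a(1)=2, a(2)=3, a(3)=5, a(4)=8, a(5)=13, a(6)=21, a(7)=34, a(8)=55, a(9)=89, a(10)=144, a(11)=233, a(12)=377, a(13)=610, a(14)=987, a(15)=1597, a(16)=2584, a(17)=4181, a(18)=6765, a(19)=10946, a(20)=17711, a(21)=28657, a(22)=46368, a(23)=75025, a(24)=121393, a(25)=196418, a(26)=317811, a(27)=514229, a(28)=832040, a(29)=1346269, a(30)=2178309, a(31)=3524578, a(32)=5702887, a(33)=9227465, a(34)=14930352, a(35)=24157817, a(36)=39088169, a(37)=63245986, a(38)=102334155, a(39)=165580141, a(40)=267914296, a(41)=433494437, a(42)=701408733, a(43)=1134903170, a(44)=1836311903, a(45)=2971215073.

Final answer: 2971215073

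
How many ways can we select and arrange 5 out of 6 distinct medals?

P(6,5) = 6!/(6-5)! = 6!/1!.

Final answer: P(6,5) = 720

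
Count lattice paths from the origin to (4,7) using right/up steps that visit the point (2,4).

Paths (0,0)->(2,4): C(6,4) = 15.
Paths (2,4)->(4,7): C(5,3) = 10.
By multiplication principle: 15 x 10.

Final answer: 150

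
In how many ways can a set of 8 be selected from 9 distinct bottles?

C(9,8) = 9!/(8! x (9-8)!).

Final answer: C(9,8) = 9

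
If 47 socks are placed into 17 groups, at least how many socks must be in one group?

By the pigeonhole principle: ceiling(47/17).

Final answer: 3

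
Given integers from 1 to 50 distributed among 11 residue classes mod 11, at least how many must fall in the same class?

By pigeonhole with 50 objects and 11 categories: ceiling(50/11).

Final answer: 5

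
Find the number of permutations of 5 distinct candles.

The number of ways to arrange 5 distinct objects is 5!.

Final answer: 5! = 120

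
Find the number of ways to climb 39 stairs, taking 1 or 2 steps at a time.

Let f(n) count the ways. The last step is size 1 or 2, so f(n) = f(n-1) + f(n-2) with f(1)=1, f(2)=2.
Building up term by term: f(1)=1, f(2)=2, f(3)=3, f(4)=5, f(5)=8, f(6)=13, f(7)=21, f(8)=34, f(9)=55, f(10)=89, f(11)=144, f(12)=233, f(13)=377, f(14)=610, f(15)=987, f(16)=1597, f(17)=2584, f(18)=4181, f(19)=6765, f(20)=10946, f(21)=17711, f(22)=28657, f(23)=46368, f(24)=75025, f(25)=121393, f(26)=196418, f(27)=317811, f(28)=514229, f(29)=832040, f(30)=1346269, f(31)=2178309, f(32)=3524578, f(33)=5702887, f(34)=9227465, f(35)=14930352, f(36)=24157817, f(37)=39088169, f(38)=63245986, f(39)=102334155.

Final answer: 102334155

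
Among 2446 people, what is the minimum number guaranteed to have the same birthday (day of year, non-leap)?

There are 365 possible values for birthday (day of year, non-leap). With 2446 people and 365 categories, by pigeonhole: ceiling(2446/365).

Final answer: 7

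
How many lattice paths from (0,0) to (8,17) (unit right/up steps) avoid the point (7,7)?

Total paths to (8,17): C(25,17) = 1081575.
Paths through (7,7): C(14,7) x C(11,10) = 37752.
Avoiding (7,7): 1081575 - 37752.

Final answer: 1043823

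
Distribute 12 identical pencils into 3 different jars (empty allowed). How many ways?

Stars and bars: C(n+k-1, k-1) = C(14,2).

Final answer: C(14,2) = 91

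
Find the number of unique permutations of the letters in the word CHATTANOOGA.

Letters (A:3, C:1, G:1, H:1, N:1, O:2, T:2). Total letters: 11.
Permutations = 11!/(3! x 2! x 2!).

Final answer: 1663200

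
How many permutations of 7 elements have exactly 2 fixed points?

Choose which 2 elements are fixed: C(7,2) = 21.
Derange the remaining 5 using D(j) = (j-1)(D(j-1) + D(j-2)), D(0)=1, D(1)=0: D(2)=1, D(3)=2, D(4)=9, D(5)=44.
Total: 21 x 44.

Final answer: C(7,2) D(5) = 924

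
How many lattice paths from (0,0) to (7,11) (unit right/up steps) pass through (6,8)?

Paths (0,0)->(6,8): C(14,8) = 3003.
Paths (6,8)->(7,11): C(4,3) = 4.
By multiplication principle: 3003 x 4.

Final answer: 12012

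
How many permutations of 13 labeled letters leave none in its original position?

D(n) = (n-1)(D(n-1) + D(n-2)), D(0)=1, D(1)=0.
D(2) = 1 x (0 + 1) = 1
D(3) = 2 x (1 + 0) = 2
D(4) = 3 x (2 + 1) = 9
D(5) = 4 x (9 + 2) = 44
D(6) = 5 x (44 + 9) = 265
D(7) = 6 x (265 + 44) = 1854
D(8) = 7 x (1854 + 265) = 14833
D(9) = 8 x (14833 + 1854) = 133496
D(10) = 9 x (133496 + 14833) = 1334961
D(11) = 10 x (1334961 + 133496) = 14684570
D(12) = 11 x (14684570 + 1334961) = 176214841
D(13) = 12 x (D(12) + D(11)) = 12 x (176214841 + 14684570)

Final answer: D(13) = 2290792932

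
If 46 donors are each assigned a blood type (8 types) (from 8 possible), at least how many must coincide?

There are 8 possible values for blood type (8 types). With 46 donors and 8 categories, by pigeonhole: ceiling(46/8).

Final answer: 6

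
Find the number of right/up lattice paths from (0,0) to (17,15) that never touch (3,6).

Total paths to (17,15): C(32,15) = 565722720.
Paths through (3,6): C(9,6) x C(23,9) = 68643960.
Avoiding (3,6): 565722720 - 68643960.

Final answer: 497078760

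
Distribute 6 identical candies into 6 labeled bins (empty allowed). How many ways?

Stars and bars: C(n+k-1, k-1) = C(11,5).

Final answer: C(11,5) = 462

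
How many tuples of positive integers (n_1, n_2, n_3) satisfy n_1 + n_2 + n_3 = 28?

Substitute n'_i = n_i - 1 (so n'_i >= 0). Then sum n'_i = 28 - 3 = 25.
Stars and bars: C(25+3-1, 3-1) = C(27,2).

Final answer: C(27,2) = 351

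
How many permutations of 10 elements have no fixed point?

Derangements satisfy D(n) = (n-1)(D(n-1) + D(n-2)), starting from D(0)=1, D(1)=0.
Building up: D(2)=1, D(3)=2, D(4)=9, D(5)=44, D(6)=265, D(7)=1854, D(8)=14833, D(9)=133496.
D(10) = 9 x (D(9) + D(8)) = 9 x (133496 + 14833).

Final answer: D(10) = 1334961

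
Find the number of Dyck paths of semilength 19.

Total monotonic paths to (19,19): C(38,19) = 35345263800.
By the reflection principle, paths that go above the diagonal number C(38,20) = 33578000610.
Valid Dyck paths: 35345263800 - 33578000610.
(Equivalently, C_{19} = C(38,19)/20 = 35345263800/20.)

Final answer: C_{19} = 1767263190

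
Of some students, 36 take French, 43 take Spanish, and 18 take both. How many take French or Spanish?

|A union B| = |A| + |B| - |A intersect B| = 36 + 43 - 18.

Final answer: 61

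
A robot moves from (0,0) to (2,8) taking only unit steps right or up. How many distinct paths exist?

Each path has 2 right steps and 8 up steps in some order (10 steps total).
Choose which 8 of the 10 steps are up: C(10,8).

Final answer: C(10,8) = 45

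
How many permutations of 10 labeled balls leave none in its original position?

Derangements satisfy D(n) = (n-1)(D(n-1) + D(n-2)), starting from D(0)=1, D(1)=0.
D(2) = 1 x (0 + 1) = 1
D(3) = 2 x (1 + 0) = 2
D(4) = 3 x (2 + 1) = 9
D(5) = 4 x (9 + 2) = 44
D(6) = 5 x (44 + 9) = 265
D(7) = 6 x (265 + 44) = 1854
D(8) = 7 x (1854 + 265) = 14833
D(9) = 8 x (14833 + 1854) = 133496
D(10) = 9 x (D(9) + D(8)) = 9 x (133496 + 14833)

Final answer: D(10) = 1334961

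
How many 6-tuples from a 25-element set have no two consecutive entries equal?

First character: 25 choices. Each subsequent: 24 choices (must differ from the previous one).
Total: 25 x 24^5.

Final answer: 25 x 24^{5} = 199065600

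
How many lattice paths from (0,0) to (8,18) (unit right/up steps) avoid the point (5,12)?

Total paths to (8,18): C(26,18) = 1562275.
Paths through (5,12): C(17,12) x C(9,6) = 519792.
Avoiding (5,12): 1562275 - 519792.

Final answer: 1042483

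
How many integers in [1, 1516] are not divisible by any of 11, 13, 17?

|div by 11|=137, |div by 13|=116, |div by 17|=89.
|div by 11&13|=10, |div by 11&17|=8, |div by 13&17|=6, |div by all|=0.
By inclusion-exclusion, divisible by at least one: 137+116+89-10-8-6+0 = 318.
Not divisible by any: 1516 - 318.

Final answer: 1198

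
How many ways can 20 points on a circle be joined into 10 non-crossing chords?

This is a standard Catalan-number count: the answer is C_n. Here n = 20/2 = 10.
Using C_0 = 1 and C_(k+1) = C_k x 2(2k+1)/(k+2), build up term by term: C_1=1, C_2=2, C_3=5, C_4=14, C_5=42, C_6=132, C_7=429, C_8=1430, C_9=4862, C_10=16796.

Final answer: C_{10} = 16796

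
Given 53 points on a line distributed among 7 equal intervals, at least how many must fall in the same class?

By pigeonhole with 53 objects and 7 categories: ceiling(53/7).

Final answer: 8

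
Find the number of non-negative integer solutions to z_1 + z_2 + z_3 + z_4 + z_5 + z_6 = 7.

Stars and bars with 7 stars and 5 bars:
C(7+6-1, 6-1) = C(12,5).

Final answer: C(12,5) = 792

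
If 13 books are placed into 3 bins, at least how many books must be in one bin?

By the pigeonhole principle: ceiling(13/3).

Final answer: 5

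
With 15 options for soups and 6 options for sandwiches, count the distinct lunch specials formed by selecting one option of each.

By the multiplication principle: 15 x 6.

Final answer: 90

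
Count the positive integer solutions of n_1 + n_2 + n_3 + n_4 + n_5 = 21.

Substitute n'_i = n_i - 1 (so n'_i >= 0). Then sum n'_i = 21 - 5 = 16.
Stars and bars: C(16+5-1, 5-1) = C(20,4).

Final answer: C(20,4) = 4845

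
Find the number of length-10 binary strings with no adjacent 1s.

Classify by the final bit: ...0 gives a(n-1) strings, ...01 gives a(n-2) strings. Thus a(n) = a(n-1) + a(n-2) with a(1)=2, a(2)=3.
Computing successive values: a(1)=2, a(2)=3, a(3)=5, a(4)=8, a(5)=13, a(6)=21, a(7)=34, a(8)=55, a(9)=89, a(10)=144.

Final answer: 144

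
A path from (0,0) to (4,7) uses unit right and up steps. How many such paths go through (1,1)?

Paths (0,0)->(1,1): C(2,1) = 2.
Paths (1,1)->(4,7): C(9,6) = 84.
By multiplication principle: 2 x 84.

Final answer: 168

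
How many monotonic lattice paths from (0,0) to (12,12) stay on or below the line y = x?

Total monotonic paths to (12,12): C(24,12) = 2704156.
Paths that cross above y=x (reflection bijection): C(24,13) = 2496144.
Valid Dyck paths: 2704156 - 2496144.
(These counts are the Catalan numbers.)

Final answer: C_{12} = 208012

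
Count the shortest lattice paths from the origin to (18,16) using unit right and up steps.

Each path has 18 right steps and 16 up steps in some order (34 steps total).
Choose which 16 of the 34 steps are up: C(34,16).

Final answer: C(34,16) = 2203961430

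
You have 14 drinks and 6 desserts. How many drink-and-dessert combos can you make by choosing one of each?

By the multiplication principle: 14 x 6.

Final answer: 84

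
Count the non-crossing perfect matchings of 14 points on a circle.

This is a standard Catalan-number count: the answer is C_n. Here n = 14/2 = 7.
C_n = C(2n,n) - C(2n,n+1), so C_{7} = C(14,7) - C(14,8) = 3432 - 3003.

Final answer: C_{7} = 429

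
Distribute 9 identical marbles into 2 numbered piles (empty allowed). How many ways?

Stars and bars: C(n+k-1, k-1) = C(10,1).

Final answer: C(10,1) = 10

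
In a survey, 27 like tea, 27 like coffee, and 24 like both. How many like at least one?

|A union B| = |A| + |B| - |A intersect B| = 27 + 27 - 24.

Final answer: 30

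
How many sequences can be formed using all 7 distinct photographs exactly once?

The number of ways to arrange 7 distinct objects is 7!.

Final answer: 7! = 5040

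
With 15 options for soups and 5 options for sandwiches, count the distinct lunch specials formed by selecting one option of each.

By the multiplication principle: 15 x 5.

Final answer: 75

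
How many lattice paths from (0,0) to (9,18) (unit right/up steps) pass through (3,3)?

Paths (0,0)->(3,3): C(6,3) = 20.
Paths (3,3)->(9,18): C(21,15) = 54264.
By multiplication principle: 20 x 54264.

Final answer: 1085280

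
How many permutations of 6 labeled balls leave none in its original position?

Use the recurrence D(n) = (n-1)(D(n-1) + D(n-2)) with D(0)=1, D(1)=0.
D(2) = 1 x (0 + 1) = 1
D(3) = 2 x (1 + 0) = 2
D(4) = 3 x (2 + 1) = 9
D(5) = 4 x (9 + 2) = 44
D(6) = 5 x (D(5) + D(4)) = 5 x (44 + 9)

Final answer: D(6) = 265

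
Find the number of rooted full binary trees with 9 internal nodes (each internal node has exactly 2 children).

This is a standard Catalan-number count: the answer is C_n. Here n = 9.
C_n = C(2n,n) - C(2n,n+1), so C_{9} = C(18,9) - C(18,10) = 48620 - 43758.

Final answer: C_{9} = 4862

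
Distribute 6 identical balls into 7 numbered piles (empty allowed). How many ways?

Stars and bars: C(n+k-1, k-1) = C(12,6).

Final answer: C(12,6) = 924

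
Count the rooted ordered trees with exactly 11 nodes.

The structures are counted by the Catalan number C_n. Here n = 11 - 1 = 10.
C_n = (2n)!/(n!(n+1)!), so C_{10} = 20!/(10! x 11!) = C(20,10)/11 = 184756/11.

Final answer: C_{10} = 16796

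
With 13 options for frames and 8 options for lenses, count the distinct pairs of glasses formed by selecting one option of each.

By the multiplication principle: 13 x 8.

Final answer: 104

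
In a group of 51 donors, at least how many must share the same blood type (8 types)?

There are 8 possible values for blood type (8 types). With 51 donors and 8 categories, by pigeonhole: ceiling(51/8).

Final answer: 7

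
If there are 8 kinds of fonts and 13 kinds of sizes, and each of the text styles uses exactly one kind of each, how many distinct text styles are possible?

By the multiplication principle: 8 x 13.

Final answer: 104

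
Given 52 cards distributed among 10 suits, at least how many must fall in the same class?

By pigeonhole with 52 objects and 10 categories: ceiling(52/10).

Final answer: 6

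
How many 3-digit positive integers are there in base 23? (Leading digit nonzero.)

In base 23, the leading digit has 22 choices (1..22); each of the remaining 2 digits has 23 choices.
Total: 22 x 23^2.

Final answer: 11638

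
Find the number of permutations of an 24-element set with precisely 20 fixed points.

Choose which 20 elements are fixed: C(24,20) = 10626.
Derange the remaining 4 using D(j) = (j-1)(D(j-1) + D(j-2)), D(0)=1, D(1)=0: D(2)=1, D(3)=2, D(4)=9.
Total: 10626 x 9.

Final answer: C(24,20) D(4) = 95634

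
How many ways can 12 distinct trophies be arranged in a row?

The number of ways to arrange 12 distinct objects is 12!.

Final answer: 12! = 479001600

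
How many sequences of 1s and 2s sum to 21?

Let f(n) count the ways. The last step is size 1 or 2, so f(n) = f(n-1) + f(n-2) with f(1)=1, f(2)=2.
Building up term by term: f(1)=1, f(2)=2, f(3)=3, f(4)=5, f(5)=8, f(6)=13, f(7)=21, f(8)=34, f(9)=55, f(10)=89, f(11)=144, f(12)=233, f(13)=377, f(14)=610, f(15)=987, f(16)=1597, f(17)=2584, f(18)=4181, f(19)=6765, f(20)=10946, f(21)=17711.

Final answer: 17711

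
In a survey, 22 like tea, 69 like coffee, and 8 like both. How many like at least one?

|A union B| = |A| + |B| - |A intersect B| = 22 + 69 - 8.

Final answer: 83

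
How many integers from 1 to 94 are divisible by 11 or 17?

Multiples of 11: 8. Multiples of 17: 5. Of both (lcm=187): 0.
By inclusion-exclusion: 8 + 5 - 0.

Final answer: 13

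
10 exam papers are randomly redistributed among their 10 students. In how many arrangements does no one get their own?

Use the recurrence D(n) = (n-1)(D(n-1) + D(n-2)) with D(0)=1, D(1)=0.
D(2) = 1 x (0 + 1) = 1
D(3) = 2 x (1 + 0) = 2
D(4) = 3 x (2 + 1) = 9
D(5) = 4 x (9 + 2) = 44
D(6) = 5 x (44 + 9) = 265
D(7) = 6 x (265 + 44) = 1854
D(8) = 7 x (1854 + 265) = 14833
D(9) = 8 x (14833 + 1854) = 133496
D(10) = 9 x (D(9) + D(8)) = 9 x (133496 + 14833)

Final answer: D(10) = 1334961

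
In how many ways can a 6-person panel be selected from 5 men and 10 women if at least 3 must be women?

Sum over valid woman counts:
C(10,3)C(5,3) = 1200
C(10,4)C(5,2) = 2100
C(10,5)C(5,1) = 1260
C(10,6)C(5,0) = 210
Total: 1200 + 2100 + 1260 + 210.

Final answer: 4770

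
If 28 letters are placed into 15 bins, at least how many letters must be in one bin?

By the pigeonhole principle: ceiling(28/15).

Final answer: 2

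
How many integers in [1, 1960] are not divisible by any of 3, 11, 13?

|div by 3|=653, |div by 11|=178, |div by 13|=150.
|div by 3&11|=59, |div by 3&13|=50, |div by 11&13|=13, |div by all|=4.
By inclusion-exclusion, divisible by at least one: 653+178+150-59-50-13+4 = 863.
Not divisible by any: 1960 - 863.

Final answer: 1097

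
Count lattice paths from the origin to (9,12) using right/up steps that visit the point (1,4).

Paths (0,0)->(1,4): C(5,4) = 5.
Paths (1,4)->(9,12): C(16,8) = 12870.
By multiplication principle: 5 x 12870.

Final answer: 64350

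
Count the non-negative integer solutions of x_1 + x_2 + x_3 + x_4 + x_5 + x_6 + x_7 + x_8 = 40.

Stars and bars with 40 stars and 7 bars:
C(40+8-1, 8-1) = C(47,7).

Final answer: C(47,7) = 62891499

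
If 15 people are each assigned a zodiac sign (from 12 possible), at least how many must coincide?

There are 12 possible values for zodiac sign. With 15 people and 12 categories, by pigeonhole: ceiling(15/12).

Final answer: 2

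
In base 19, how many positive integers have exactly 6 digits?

Leading digit: 18 options (nonzero). Other 5 digit(s): 19 options each.
Total: 18 x 19^5.

Final answer: 44569782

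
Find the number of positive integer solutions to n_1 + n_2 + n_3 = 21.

Substitute n'_i = n_i - 1 (so n'_i >= 0). Then sum n'_i = 21 - 3 = 18.
Stars and bars: C(18+3-1, 3-1) = C(20,2).

Final answer: C(20,2) = 190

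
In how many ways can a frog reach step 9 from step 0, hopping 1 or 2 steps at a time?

Condition on the final move: it is a 1-step (f(n-1) ways to get there) or a 2-step (f(n-2) ways), so f(n) = f(n-1) + f(n-2), with f(1)=1, f(2)=2.
Computing successive values: f(1)=1, f(2)=2, f(3)=3, f(4)=5, f(5)=8, f(6)=13, f(7)=21, f(8)=34, f(9)=55.

Final answer: 55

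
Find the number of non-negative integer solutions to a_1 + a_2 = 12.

Stars and bars with 12 stars and 1 bars:
C(12+2-1, 2-1) = C(13,1).

Final answer: C(13,1) = 13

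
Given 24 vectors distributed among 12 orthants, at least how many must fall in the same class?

By pigeonhole with 24 objects and 12 categories: ceiling(24/12).

Final answer: 2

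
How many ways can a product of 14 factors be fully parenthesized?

The structures are counted by the Catalan number C_n. Here n = 14 - 1 = 13.
Using C_0 = 1 and C_(k+1) = C_k x 2(2k+1)/(k+2), build up term by term: C_1=1, C_2=2, C_3=5, C_4=14, C_5=42, C_6=132, C_7=429, C_8=1430, C_9=4862, C_10=16796, C_11=58786, C_12=208012, C_13=742900.

Final answer: C_{13} = 742900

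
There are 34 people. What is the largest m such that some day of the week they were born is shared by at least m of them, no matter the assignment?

There are 7 possible values for day of the week they were born. With 34 people and 7 categories, by pigeonhole: ceiling(34/7).

Final answer: 5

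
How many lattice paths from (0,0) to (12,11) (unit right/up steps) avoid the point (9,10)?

Total paths to (12,11): C(23,11) = 1352078.
Paths through (9,10): C(19,10) x C(4,1) = 369512.
Avoiding (9,10): 1352078 - 369512.

Final answer: 982566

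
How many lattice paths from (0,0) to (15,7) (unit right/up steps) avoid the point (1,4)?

Total paths to (15,7): C(22,7) = 170544.
Paths through (1,4): C(5,4) x C(17,3) = 3400.
Avoiding (1,4): 170544 - 3400.

Final answer: 167144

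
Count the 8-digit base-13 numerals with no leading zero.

These are the integers in [13^7, 13^8), so the count is 13^8 - 13^7 = 12 x 13^7.

Final answer: 752982204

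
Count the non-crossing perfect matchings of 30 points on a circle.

This is counted by the nth Catalan number C_n. Here n = 30/2 = 15.
C_n = C(2n,n) - C(2n,n+1), so C_{15} = C(30,15) - C(30,16) = 155117520 - 145422675.

Final answer: C_{15} = 9694845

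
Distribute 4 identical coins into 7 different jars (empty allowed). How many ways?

Stars and bars: C(n+k-1, k-1) = C(10,6).

Final answer: C(10,6) = 210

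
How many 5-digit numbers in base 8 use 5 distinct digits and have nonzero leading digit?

First digit: 7 (nonzero). Second: 7 (not first). Third: 6, etc.
Total: 7 x 7 x 6 x 5 x 4.

Final answer: 5880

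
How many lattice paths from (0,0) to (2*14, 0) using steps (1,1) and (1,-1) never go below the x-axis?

Total monotonic paths to (14,14): C(28,14) = 40116600.
Reflecting each bad path at its first crossing gives a bijection with paths to (13,15): C(28,15) = 37442160.
Valid Dyck paths: 40116600 - 37442160.
(This is the Catalan number C_{14}.)

Final answer: C_{14} = 2674440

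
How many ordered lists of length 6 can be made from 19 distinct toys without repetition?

P(19,6) = 19!/(19-6)! = 19!/13!.

Final answer: P(19,6) = 19535040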